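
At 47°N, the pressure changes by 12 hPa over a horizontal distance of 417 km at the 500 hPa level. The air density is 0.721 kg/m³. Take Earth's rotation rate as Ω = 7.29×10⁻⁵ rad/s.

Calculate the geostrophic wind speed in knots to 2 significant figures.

73 knots

Coriolis parameter at 47°N:
f = 2Ω sin φ = 2 × 7.29×10⁻⁵ × sin 47° = 1.07×10⁻⁴ s⁻¹
Pressure gradient: |∂P/∂n| = 1200 Pa / 417000 m = 2.88×10⁻³ Pa/m
Geostrophic balance (pressure-gradient force = Coriolis force):
V_g = (1/(fρ)) |∂P/∂n| = 2.88×10⁻³ / (1.07×10⁻⁴ × 0.721) = 37.4 m/s
Converting: 37.4 m/s × 1.944 = 73 knots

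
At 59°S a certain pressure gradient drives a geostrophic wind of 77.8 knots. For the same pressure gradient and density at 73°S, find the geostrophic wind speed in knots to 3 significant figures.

With the same pressure gradient and density, V_g ∝ 1/f ∝ 1/sin φ.
V₂ = V₁ · sin φ₁ / sin φ₂ = 77.8 × sin 59° / sin 73°
V₂ = 77.8 × 0.8572/0.9563 = 69.7 knots

69.7 knots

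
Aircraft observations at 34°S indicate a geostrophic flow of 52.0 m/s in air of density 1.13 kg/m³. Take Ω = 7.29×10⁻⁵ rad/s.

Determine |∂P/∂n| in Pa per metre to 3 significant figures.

Coriolis parameter at 34°S:
f = 2Ω sin φ = 2 × 7.29×10⁻⁵ × sin 34° = 8.15×10⁻⁵ s⁻¹
Geostrophic balance rearranged: |∂P/∂n| = f ρ V_g
|∂P/∂n| = 8.15×10⁻⁵ × 1.13 × 52.0 = 4.79×10⁻³ Pa/m

4.79×10⁻³ Pa/m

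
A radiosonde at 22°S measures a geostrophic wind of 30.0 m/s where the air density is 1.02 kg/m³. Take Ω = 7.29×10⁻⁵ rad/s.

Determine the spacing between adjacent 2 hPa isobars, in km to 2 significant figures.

Coriolis parameter at 22°S:
f = 2Ω sin φ = 2 × 7.29×10⁻⁵ × sin 22° = 5.46×10⁻⁵ s⁻¹
Geostrophic balance rearranged: |∂P/∂n| = f ρ V_g
|∂P/∂n| = 5.46×10⁻⁵ × 1.02 × 30.0 = 1.67×10⁻³ Pa/m
Isobar spacing: Δn = ΔP/|∂P/∂n| = 200 Pa / 1.67×10⁻³ Pa/m = 119667 m ≈ 120 km

120 km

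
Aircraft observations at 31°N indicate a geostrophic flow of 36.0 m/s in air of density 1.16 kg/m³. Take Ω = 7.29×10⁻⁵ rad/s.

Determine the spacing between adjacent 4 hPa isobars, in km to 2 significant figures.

Coriolis parameter at 31°N:
f = 2Ω sin φ = 2 × 7.29×10⁻⁵ × sin 31° = 7.51×10⁻⁵ s⁻¹
Geostrophic balance rearranged: |∂P/∂n| = f ρ V_g
|∂P/∂n| = 7.51×10⁻⁵ × 1.16 × 36.0 = 3.14×10⁻³ Pa/m
Isobar spacing: Δn = ΔP/|∂P/∂n| = 400 Pa / 3.14×10⁻³ Pa/m = 127557 m ≈ 130 km

130 km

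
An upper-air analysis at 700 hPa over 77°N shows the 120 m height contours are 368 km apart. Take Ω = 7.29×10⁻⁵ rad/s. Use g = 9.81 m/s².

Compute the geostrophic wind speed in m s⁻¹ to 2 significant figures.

Coriolis parameter at 77°N:
f = 2Ω sin φ = 2 × 7.29×10⁻⁵ × sin 77° = 1.42×10⁻⁴ s⁻¹
Height gradient: |∂Z/∂n| = 120 m / 368000 m = 3.26×10⁻⁴
On a pressure surface, geostrophic balance gives V_g = (g/f)|∂Z/∂n|:
V_g = 9.81 × 3.26×10⁻⁴ / 1.42×10⁻⁴ = 22.5 m/s

23 m s⁻¹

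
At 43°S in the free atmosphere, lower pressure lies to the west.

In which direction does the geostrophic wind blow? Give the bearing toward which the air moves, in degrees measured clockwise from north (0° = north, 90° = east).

The pressure-gradient force points toward the west (bearing 270°).
Geostrophic balance: in the Southern Hemisphere the Coriolis force deflects motion to the left, so the geostrophic wind blows 90° to the left of the pressure-gradient force (low pressure on the right).
Rotating 270° by 90° counterclockwise gives 180° — the wind blows toward the south.

180°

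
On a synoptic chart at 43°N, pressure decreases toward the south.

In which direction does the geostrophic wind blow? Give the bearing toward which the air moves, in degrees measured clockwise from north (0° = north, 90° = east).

The pressure-gradient force points toward the south (bearing 180°).
Geostrophic balance: in the Northern Hemisphere the Coriolis force deflects motion to the right, so the geostrophic wind blows 90° to the right of the pressure-gradient force (low pressure on the left).
Rotating 180° by 90° clockwise gives 270° — the wind blows toward the west.

270°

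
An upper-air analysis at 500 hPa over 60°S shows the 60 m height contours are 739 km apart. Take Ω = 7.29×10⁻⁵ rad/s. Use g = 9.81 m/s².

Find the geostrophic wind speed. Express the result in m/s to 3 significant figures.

Coriolis parameter at 60°S:
f = 2Ω sin φ = 2 × 7.29×10⁻⁵ × sin 60° = 1.26×10⁻⁴ s⁻¹
Height gradient: |∂Z/∂n| = 60 m / 739000 m = 8.12×10⁻⁵
On a pressure surface, geostrophic balance gives V_g = (g/f)|∂Z/∂n|:
V_g = 9.81 × 8.12×10⁻⁵ / 1.26×10⁻⁴ = 6.31 m/s

6.31 m/s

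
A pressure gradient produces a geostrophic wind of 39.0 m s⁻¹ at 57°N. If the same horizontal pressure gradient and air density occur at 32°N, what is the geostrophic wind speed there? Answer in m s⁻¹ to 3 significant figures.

61.7 m s⁻¹

With the same pressure gradient and density, V_g ∝ 1/f ∝ 1/sin φ.
V₂ = V₁ · sin φ₁ / sin φ₂ = 39.0 × sin 57° / sin 32°
V₂ = 39.0 × 0.8387/0.5299 = 61.7 m s⁻¹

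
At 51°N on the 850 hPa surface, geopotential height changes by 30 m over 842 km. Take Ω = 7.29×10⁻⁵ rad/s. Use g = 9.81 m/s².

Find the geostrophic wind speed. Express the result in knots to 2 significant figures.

Coriolis parameter at 51°N:
f = 2Ω sin φ = 2 × 7.29×10⁻⁵ × sin 51° = 1.13×10⁻⁴ s⁻¹
Height gradient: |∂Z/∂n| = 30 m / 842000 m = 3.56×10⁻⁵
On a pressure surface, geostrophic balance gives V_g = (g/f)|∂Z/∂n|:
V_g = 9.81 × 3.56×10⁻⁵ / 1.13×10⁻⁴ = 3.08 m/s
Converting: 3.08 m/s × 1.944 = 6.0 knots

6.0 knots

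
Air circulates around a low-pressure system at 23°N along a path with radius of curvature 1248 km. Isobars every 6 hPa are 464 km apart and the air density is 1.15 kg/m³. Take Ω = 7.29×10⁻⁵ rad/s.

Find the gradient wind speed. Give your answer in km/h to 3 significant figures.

57.9 km/h

Coriolis parameter at 23°N:
f = 2Ω sin φ = 2 × 7.29×10⁻⁵ × sin 23° = 5.70×10⁻⁵ s⁻¹
Pressure gradient: |∂P/∂n| = 600 Pa / 464000 m = 1.29×10⁻³ Pa/m
Geostrophic speed: V_g = |∂P/∂n|/(fρ) = 1.29×10⁻³/(5.70×10⁻⁵ × 1.15) = 19.7 m/s
Around a low, centrifugal force acts outward with Coriolis, so pressure-gradient force balances both:
(1/ρ)|∂P/∂n| = fV + V²/R  →  V² + fR·V − fR·V_g = 0
With fR = 5.70×10⁻⁵ × 1248×10³ m = 71.1 m/s:
V = [−fR + √((fR)² + 4 fR V_g)]/2 = [−71.1 + √(71.1² + 4×71.1×19.7)]/2 = 16.1 m/s
Subgeostrophic (V < V_g = 19.7 m/s), as expected around a low.
Converting: 16.1 m/s × 3.6 = 57.9 km/h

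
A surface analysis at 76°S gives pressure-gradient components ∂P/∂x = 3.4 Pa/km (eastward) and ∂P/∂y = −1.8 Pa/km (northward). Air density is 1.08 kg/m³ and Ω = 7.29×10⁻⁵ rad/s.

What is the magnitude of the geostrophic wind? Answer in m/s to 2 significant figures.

25 m/s

Coriolis parameter at 76°S:
f = 2Ω sin φ = 2 × 7.29×10⁻⁵ × sin 76° = 1.41×10⁻⁴ s⁻¹
In the Southern Hemisphere f is negative: f = −1.41×10⁻⁴ s⁻¹.
Component geostrophic relations (x east, y north):
u_g = −(1/(fρ)) ∂P/∂y,  v_g = (1/(fρ)) ∂P/∂x
u_g = −(−1.8×10⁻³)/(−1.41×10⁻⁴ × 1.08) = −11.8 m/s;  v_g = (3.4×10⁻³)/(−1.41×10⁻⁴ × 1.08) = −22.3 m/s
|V_g| = √(u_g² + v_g²) = 25.2 m/s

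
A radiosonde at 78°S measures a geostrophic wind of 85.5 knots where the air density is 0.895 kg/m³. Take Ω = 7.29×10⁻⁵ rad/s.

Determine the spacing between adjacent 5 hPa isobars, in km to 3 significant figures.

89.1 km

Coriolis parameter at 78°S:
f = 2Ω sin φ = 2 × 7.29×10⁻⁵ × sin 78° = 1.43×10⁻⁴ s⁻¹
Wind speed in SI: 85.5 knots = 44.0 m/s
Geostrophic balance rearranged: |∂P/∂n| = f ρ V_g
|∂P/∂n| = 1.43×10⁻⁴ × 0.895 × 44.0 = 5.61×10⁻³ Pa/m
Isobar spacing: Δn = ΔP/|∂P/∂n| = 500 Pa / 5.61×10⁻³ Pa/m = 89060 m ≈ 89.1 km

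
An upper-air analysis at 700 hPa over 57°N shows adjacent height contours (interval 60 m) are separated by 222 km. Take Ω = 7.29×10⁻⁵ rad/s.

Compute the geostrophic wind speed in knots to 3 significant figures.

42.1 knots

Coriolis parameter at 57°N:
f = 2Ω sin φ = 2 × 7.29×10⁻⁵ × sin 57° = 1.22×10⁻⁴ s⁻¹
Height gradient: |∂Z/∂n| = 60 m / 222000 m = 2.70×10⁻⁴
On a pressure surface, geostrophic balance gives V_g = (g/f)|∂Z/∂n|:
V_g = 9.81 × 2.70×10⁻⁴ / 1.22×10⁻⁴ = 21.7 m/s
Converting: 21.7 m/s × 1.944 = 42.1 knots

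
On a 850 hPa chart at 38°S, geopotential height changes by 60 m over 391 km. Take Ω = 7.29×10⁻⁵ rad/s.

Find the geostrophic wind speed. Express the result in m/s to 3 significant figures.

16.8 m/s

Coriolis parameter at 38°S:
f = 2Ω sin φ = 2 × 7.29×10⁻⁵ × sin 38° = 8.98×10⁻⁵ s⁻¹
Height gradient: |∂Z/∂n| = 60 m / 391000 m = 1.53×10⁻⁴
On a pressure surface, geostrophic balance gives V_g = (g/f)|∂Z/∂n|:
V_g = 9.81 × 1.53×10⁻⁴ / 8.98×10⁻⁵ = 16.8 m/s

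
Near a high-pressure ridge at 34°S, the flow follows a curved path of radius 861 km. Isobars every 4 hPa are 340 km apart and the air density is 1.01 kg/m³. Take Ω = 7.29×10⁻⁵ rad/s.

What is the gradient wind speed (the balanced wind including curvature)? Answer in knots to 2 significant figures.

Coriolis parameter at 34°S:
f = 2Ω sin φ = 2 × 7.29×10⁻⁵ × sin 34° = 8.15×10⁻⁵ s⁻¹
Pressure gradient: |∂P/∂n| = 400 Pa / 340000 m = 1.18×10⁻³ Pa/m
Geostrophic speed: V_g = |∂P/∂n|/(fρ) = 1.18×10⁻³/(8.15×10⁻⁵ × 1.01) = 14.3 m/s
Around a high, pressure-gradient force acts outward with centrifugal, so Coriolis balances both:
fV = (1/ρ)|∂P/∂n| + V²/R  →  V² − fR·V + fR·V_g = 0
With fR = 8.15×10⁻⁵ × 861×10³ m = 70.2 m/s:
V = [fR − √((fR)² − 4 fR V_g)]/2 = [70.2 − √(70.2² − 4×70.2×14.3)]/2 = 20 m/s
Supergeostrophic (V > V_g = 14.3 m/s), as expected around a high.
Converting: 20 m/s × 1.944 = 39 knots

39 knots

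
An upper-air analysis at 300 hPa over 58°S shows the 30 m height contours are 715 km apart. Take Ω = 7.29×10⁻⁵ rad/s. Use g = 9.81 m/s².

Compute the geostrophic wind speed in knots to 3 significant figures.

Coriolis parameter at 58°S:
f = 2Ω sin φ = 2 × 7.29×10⁻⁵ × sin 58° = 1.24×10⁻⁴ s⁻¹
Height gradient: |∂Z/∂n| = 30 m / 715000 m = 4.20×10⁻⁵
On a pressure surface, geostrophic balance gives V_g = (g/f)|∂Z/∂n|:
V_g = 9.81 × 4.20×10⁻⁵ / 1.24×10⁻⁴ = 3.33 m/s
Converting: 3.33 m/s × 1.944 = 6.47 knots

6.47 knots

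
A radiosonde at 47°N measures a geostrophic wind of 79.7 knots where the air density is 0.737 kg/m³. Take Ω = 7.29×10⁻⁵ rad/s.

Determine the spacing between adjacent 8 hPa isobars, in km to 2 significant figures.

250 km

Coriolis parameter at 47°N:
f = 2Ω sin φ = 2 × 7.29×10⁻⁵ × sin 47° = 1.07×10⁻⁴ s⁻¹
Wind speed in SI: 79.7 knots = 41.0 m/s
Geostrophic balance rearranged: |∂P/∂n| = f ρ V_g
|∂P/∂n| = 1.07×10⁻⁴ × 0.737 × 41.0 = 3.22×10⁻³ Pa/m
Isobar spacing: Δn = ΔP/|∂P/∂n| = 800 Pa / 3.22×10⁻³ Pa/m = 248280 m ≈ 250 km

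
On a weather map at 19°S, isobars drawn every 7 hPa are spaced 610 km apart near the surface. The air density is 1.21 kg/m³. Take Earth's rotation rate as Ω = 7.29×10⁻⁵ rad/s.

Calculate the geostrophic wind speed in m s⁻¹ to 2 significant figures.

20 m s⁻¹

Coriolis parameter at 19°S:
f = 2Ω sin φ = 2 × 7.29×10⁻⁵ × sin 19° = 4.75×10⁻⁵ s⁻¹
Pressure gradient: |∂P/∂n| = 700 Pa / 610000 m = 1.15×10⁻³ Pa/m
Geostrophic balance (pressure-gradient force = Coriolis force):
V_g = (1/(fρ)) |∂P/∂n| = 1.15×10⁻³ / (4.75×10⁻⁵ × 1.21) = 20.0 m/s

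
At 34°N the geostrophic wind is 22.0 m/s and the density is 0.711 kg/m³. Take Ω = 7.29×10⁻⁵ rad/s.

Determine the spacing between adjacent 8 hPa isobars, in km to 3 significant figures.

Coriolis parameter at 34°N:
f = 2Ω sin φ = 2 × 7.29×10⁻⁵ × sin 34° = 8.15×10⁻⁵ s⁻¹
Geostrophic balance rearranged: |∂P/∂n| = f ρ V_g
|∂P/∂n| = 8.15×10⁻⁵ × 0.711 × 22.0 = 1.28×10⁻³ Pa/m
Isobar spacing: Δn = ΔP/|∂P/∂n| = 800 Pa / 1.28×10⁻³ Pa/m = 627305 m ≈ 627 km

627 km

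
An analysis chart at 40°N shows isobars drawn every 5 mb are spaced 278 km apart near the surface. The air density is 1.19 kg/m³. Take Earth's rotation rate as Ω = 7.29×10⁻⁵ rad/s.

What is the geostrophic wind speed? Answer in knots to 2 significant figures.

31 knots

Coriolis parameter at 40°N:
f = 2Ω sin φ = 2 × 7.29×10⁻⁵ × sin 40° = 9.37×10⁻⁵ s⁻¹
Pressure gradient: |∂P/∂n| = 500 Pa / 278000 m = 1.80×10⁻³ Pa/m
Geostrophic balance (pressure-gradient force = Coriolis force):
V_g = (1/(fρ)) |∂P/∂n| = 1.80×10⁻³ / (9.37×10⁻⁵ × 1.19) = 16.1 m/s
Converting: 16.1 m/s × 1.944 = 31 knots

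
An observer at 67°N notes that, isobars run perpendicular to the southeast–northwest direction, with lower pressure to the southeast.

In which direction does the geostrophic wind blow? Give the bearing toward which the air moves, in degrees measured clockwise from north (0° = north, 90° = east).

The pressure-gradient force points toward the southeast (bearing 135°).
Geostrophic balance: in the Northern Hemisphere the Coriolis force deflects motion to the right, so the geostrophic wind blows 90° to the right of the pressure-gradient force (low pressure on the left).
Rotating 135° by 90° clockwise gives 225° — the wind blows toward the southwest.

225°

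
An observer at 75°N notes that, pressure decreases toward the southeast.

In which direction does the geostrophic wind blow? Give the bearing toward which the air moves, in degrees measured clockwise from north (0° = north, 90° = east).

The pressure-gradient force points toward the southeast (bearing 135°).
Geostrophic balance: in the Northern Hemisphere the Coriolis force deflects motion to the right, so the geostrophic wind blows 90° to the right of the pressure-gradient force (low pressure on the left).
Rotating 135° by 90° clockwise gives 225° — the wind blows toward the southwest.

225°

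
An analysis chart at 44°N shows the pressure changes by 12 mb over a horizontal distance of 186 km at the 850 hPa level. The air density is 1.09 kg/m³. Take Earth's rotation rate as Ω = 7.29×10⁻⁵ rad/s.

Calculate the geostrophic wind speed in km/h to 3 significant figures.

Coriolis parameter at 44°N:
f = 2Ω sin φ = 2 × 7.29×10⁻⁵ × sin 44° = 1.01×10⁻⁴ s⁻¹
Pressure gradient: |∂P/∂n| = 1200 Pa / 186000 m = 6.45×10⁻³ Pa/m
Geostrophic balance (pressure-gradient force = Coriolis force):
V_g = (1/(fρ)) |∂P/∂n| = 6.45×10⁻³ / (1.01×10⁻⁴ × 1.09) = 58.4 m/s
Converting: 58.4 m/s × 3.6 = 210 km/h

210 km/h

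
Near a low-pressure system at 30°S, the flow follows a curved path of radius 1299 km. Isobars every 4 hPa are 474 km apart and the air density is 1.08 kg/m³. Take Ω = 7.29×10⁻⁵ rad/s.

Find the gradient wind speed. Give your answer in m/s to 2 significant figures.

Coriolis parameter at 30°S:
f = 2Ω sin φ = 2 × 7.29×10⁻⁵ × sin 30° = 7.29×10⁻⁵ s⁻¹
Pressure gradient: |∂P/∂n| = 400 Pa / 474000 m = 8.44×10⁻⁴ Pa/m
Geostrophic speed: V_g = |∂P/∂n|/(fρ) = 8.44×10⁻⁴/(7.29×10⁻⁵ × 1.08) = 10.7 m/s
Around a low, centrifugal force acts outward with Coriolis, so pressure-gradient force balances both:
(1/ρ)|∂P/∂n| = fV + V²/R  →  V² + fR·V − fR·V_g = 0
With fR = 7.29×10⁻⁵ × 1299×10³ m = 94.7 m/s:
V = [−fR + √((fR)² + 4 fR V_g)]/2 = [−94.7 + √(94.7² + 4×94.7×10.7)]/2 = 9.72 m/s
Subgeostrophic (V < V_g = 10.7 m/s), as expected around a low.

9.7 m/s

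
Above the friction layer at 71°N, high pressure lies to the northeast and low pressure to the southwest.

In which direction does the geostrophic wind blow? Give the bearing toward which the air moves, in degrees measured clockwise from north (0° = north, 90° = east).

315°

The pressure-gradient force points toward the southwest (bearing 225°).
Geostrophic balance: in the Northern Hemisphere the Coriolis force deflects motion to the right, so the geostrophic wind blows 90° to the right of the pressure-gradient force (low pressure on the left).
Rotating 225° by 90° clockwise gives 315° — the wind blows toward the northwest.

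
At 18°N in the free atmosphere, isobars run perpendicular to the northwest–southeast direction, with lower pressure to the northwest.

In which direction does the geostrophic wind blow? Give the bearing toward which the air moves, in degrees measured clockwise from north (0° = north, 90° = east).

The pressure-gradient force points toward the northwest (bearing 315°).
Geostrophic balance: in the Northern Hemisphere the Coriolis force deflects motion to the right, so the geostrophic wind blows 90° to the right of the pressure-gradient force (low pressure on the left).
Rotating 315° by 90° clockwise gives 045° — the wind blows toward the northeast.

045°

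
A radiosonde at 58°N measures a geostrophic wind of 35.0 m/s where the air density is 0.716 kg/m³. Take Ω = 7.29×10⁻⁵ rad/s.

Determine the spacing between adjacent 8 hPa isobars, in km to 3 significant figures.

Coriolis parameter at 58°N:
f = 2Ω sin φ = 2 × 7.29×10⁻⁵ × sin 58° = 1.24×10⁻⁴ s⁻¹
Geostrophic balance rearranged: |∂P/∂n| = f ρ V_g
|∂P/∂n| = 1.24×10⁻⁴ × 0.716 × 35.0 = 3.10×10⁻³ Pa/m
Isobar spacing: Δn = ΔP/|∂P/∂n| = 800 Pa / 3.10×10⁻³ Pa/m = 258185 m ≈ 258 km

258 km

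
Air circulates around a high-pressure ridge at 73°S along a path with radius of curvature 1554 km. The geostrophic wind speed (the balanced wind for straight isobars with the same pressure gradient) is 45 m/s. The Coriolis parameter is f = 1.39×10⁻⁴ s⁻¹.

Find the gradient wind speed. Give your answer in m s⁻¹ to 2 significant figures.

64 m s⁻¹

Around a high, pressure-gradient force acts outward with centrifugal, so Coriolis balances both:
fV = (1/ρ)|∂P/∂n| + V²/R  →  V² − fR·V + fR·V_g = 0
With fR = 1.39×10⁻⁴ × 1554×10³ m = 216 m/s:
V = [fR − √((fR)² − 4 fR V_g)]/2 = [216 − √(216² − 4×216×45)]/2 = 63.9 m/s
Supergeostrophic (V > V_g = 45 m/s), as expected around a high.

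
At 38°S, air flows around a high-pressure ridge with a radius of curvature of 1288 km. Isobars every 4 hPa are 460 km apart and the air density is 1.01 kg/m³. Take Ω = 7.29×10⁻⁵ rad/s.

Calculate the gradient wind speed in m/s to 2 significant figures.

11 m/s

Coriolis parameter at 38°S:
f = 2Ω sin φ = 2 × 7.29×10⁻⁵ × sin 38° = 8.98×10⁻⁵ s⁻¹
Pressure gradient: |∂P/∂n| = 400 Pa / 460000 m = 8.70×10⁻⁴ Pa/m
Geostrophic speed: V_g = |∂P/∂n|/(fρ) = 8.70×10⁻⁴/(8.98×10⁻⁵ × 1.01) = 9.59 m/s
Around a high, pressure-gradient force acts outward with centrifugal, so Coriolis balances both:
fV = (1/ρ)|∂P/∂n| + V²/R  →  V² − fR·V + fR·V_g = 0
With fR = 8.98×10⁻⁵ × 1288×10³ m = 116 m/s:
V = [fR − √((fR)² − 4 fR V_g)]/2 = [116 − √(116² − 4×116×9.59)]/2 = 10.6 m/s
Supergeostrophic (V > V_g = 9.59 m/s), as expected around a high.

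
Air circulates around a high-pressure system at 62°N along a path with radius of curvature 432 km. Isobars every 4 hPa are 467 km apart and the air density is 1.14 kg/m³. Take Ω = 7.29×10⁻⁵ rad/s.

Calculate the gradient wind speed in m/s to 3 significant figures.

6.63 m/s

Coriolis parameter at 62°N:
f = 2Ω sin φ = 2 × 7.29×10⁻⁵ × sin 62° = 1.29×10⁻⁴ s⁻¹
Pressure gradient: |∂P/∂n| = 400 Pa / 467000 m = 8.57×10⁻⁴ Pa/m
Geostrophic speed: V_g = |∂P/∂n|/(fρ) = 8.57×10⁻⁴/(1.29×10⁻⁴ × 1.14) = 5.84 m/s
Around a high, pressure-gradient force acts outward with centrifugal, so Coriolis balances both:
fV = (1/ρ)|∂P/∂n| + V²/R  →  V² − fR·V + fR·V_g = 0
With fR = 1.29×10⁻⁴ × 432×10³ m = 55.6 m/s:
V = [fR − √((fR)² − 4 fR V_g)]/2 = [55.6 − √(55.6² − 4×55.6×5.84)]/2 = 6.63 m/s
Supergeostrophic (V > V_g = 5.84 m/s), as expected around a high.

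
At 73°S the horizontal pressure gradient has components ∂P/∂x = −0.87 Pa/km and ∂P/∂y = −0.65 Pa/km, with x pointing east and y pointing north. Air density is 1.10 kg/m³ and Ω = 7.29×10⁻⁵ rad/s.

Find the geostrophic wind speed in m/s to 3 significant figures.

Coriolis parameter at 73°S:
f = 2Ω sin φ = 2 × 7.29×10⁻⁵ × sin 73° = 1.39×10⁻⁴ s⁻¹
In the Southern Hemisphere f is negative: f = −1.39×10⁻⁴ s⁻¹.
Component geostrophic relations (x east, y north):
u_g = −(1/(fρ)) ∂P/∂y,  v_g = (1/(fρ)) ∂P/∂x
u_g = −(−0.65×10⁻³)/(−1.39×10⁻⁴ × 1.10) = −4.24 m/s;  v_g = (−0.87×10⁻³)/(−1.39×10⁻⁴ × 1.10) = 5.67 m/s
|V_g| = √(u_g² + v_g²) = 7.08 m/s

7.08 m/s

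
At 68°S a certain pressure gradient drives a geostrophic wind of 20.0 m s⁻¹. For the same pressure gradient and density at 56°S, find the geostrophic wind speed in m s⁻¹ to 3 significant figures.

22.4 m s⁻¹

With the same pressure gradient and density, V_g ∝ 1/f ∝ 1/sin φ.
V₂ = V₁ · sin φ₁ / sin φ₂ = 20.0 × sin 68° / sin 56°
V₂ = 20.0 × 0.9272/0.8290 = 22.4 m s⁻¹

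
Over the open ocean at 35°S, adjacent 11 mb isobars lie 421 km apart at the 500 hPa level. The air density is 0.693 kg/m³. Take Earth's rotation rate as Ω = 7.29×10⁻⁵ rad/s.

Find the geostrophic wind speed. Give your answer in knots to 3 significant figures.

87.6 knots

Coriolis parameter at 35°S:
f = 2Ω sin φ = 2 × 7.29×10⁻⁵ × sin 35° = 8.36×10⁻⁵ s⁻¹
Pressure gradient: |∂P/∂n| = 1100 Pa / 421000 m = 2.61×10⁻³ Pa/m
Geostrophic balance (pressure-gradient force = Coriolis force):
V_g = (1/(fρ)) |∂P/∂n| = 2.61×10⁻³ / (8.36×10⁻⁵ × 0.693) = 45.1 m/s
Converting: 45.1 m/s × 1.944 = 87.6 knots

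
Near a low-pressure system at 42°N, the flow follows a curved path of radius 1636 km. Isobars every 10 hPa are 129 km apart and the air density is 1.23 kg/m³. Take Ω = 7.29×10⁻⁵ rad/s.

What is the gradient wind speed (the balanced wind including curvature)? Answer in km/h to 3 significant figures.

178 km/h

Coriolis parameter at 42°N:
f = 2Ω sin φ = 2 × 7.29×10⁻⁵ × sin 42° = 9.76×10⁻⁵ s⁻¹
Pressure gradient: |∂P/∂n| = 1000 Pa / 129000 m = 7.75×10⁻³ Pa/m
Geostrophic speed: V_g = |∂P/∂n|/(fρ) = 7.75×10⁻³/(9.76×10⁻⁵ × 1.23) = 64.6 m/s
Around a low, centrifugal force acts outward with Coriolis, so pressure-gradient force balances both:
(1/ρ)|∂P/∂n| = fV + V²/R  →  V² + fR·V − fR·V_g = 0
With fR = 9.76×10⁻⁵ × 1636×10³ m = 160 m/s:
V = [−fR + √((fR)² + 4 fR V_g)]/2 = [−160 + √(160² + 4×160×64.6)]/2 = 49.3 m/s
Subgeostrophic (V < V_g = 64.6 m/s), as expected around a low.
Converting: 49.3 m/s × 3.6 = 178 km/h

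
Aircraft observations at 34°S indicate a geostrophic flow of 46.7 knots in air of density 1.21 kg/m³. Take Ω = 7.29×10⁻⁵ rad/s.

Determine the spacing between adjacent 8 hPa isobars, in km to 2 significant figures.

Coriolis parameter at 34°S:
f = 2Ω sin φ = 2 × 7.29×10⁻⁵ × sin 34° = 8.15×10⁻⁵ s⁻¹
Wind speed in SI: 46.7 knots = 24.0 m/s
Geostrophic balance rearranged: |∂P/∂n| = f ρ V_g
|∂P/∂n| = 8.15×10⁻⁵ × 1.21 × 24.0 = 2.37×10⁻³ Pa/m
Isobar spacing: Δn = ΔP/|∂P/∂n| = 800 Pa / 2.37×10⁻³ Pa/m = 337544 m ≈ 340 km

340 km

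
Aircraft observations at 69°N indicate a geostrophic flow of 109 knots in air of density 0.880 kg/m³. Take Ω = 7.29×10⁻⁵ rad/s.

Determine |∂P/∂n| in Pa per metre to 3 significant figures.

6.72×10⁻³ Pa/m

Coriolis parameter at 69°N:
f = 2Ω sin φ = 2 × 7.29×10⁻⁵ × sin 69° = 1.36×10⁻⁴ s⁻¹
Wind speed in SI: 109 knots = 56.1 m/s
Geostrophic balance rearranged: |∂P/∂n| = f ρ V_g
|∂P/∂n| = 1.36×10⁻⁴ × 0.880 × 56.1 = 6.72×10⁻³ Pa/m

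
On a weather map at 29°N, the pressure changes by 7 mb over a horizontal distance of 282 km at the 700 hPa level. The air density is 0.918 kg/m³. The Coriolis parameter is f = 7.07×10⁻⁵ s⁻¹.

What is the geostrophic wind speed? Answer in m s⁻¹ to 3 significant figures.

Pressure gradient: |∂P/∂n| = 700 Pa / 282000 m = 2.48×10⁻³ Pa/m
Geostrophic balance (pressure-gradient force = Coriolis force):
V_g = (1/(fρ)) |∂P/∂n| = 2.48×10⁻³ / (7.07×10⁻⁵ × 0.918) = 38.2 m/s

38.2 m s⁻¹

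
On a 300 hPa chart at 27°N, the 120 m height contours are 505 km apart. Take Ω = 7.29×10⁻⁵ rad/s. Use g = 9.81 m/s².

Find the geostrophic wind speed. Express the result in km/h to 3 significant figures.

127 km/h

Coriolis parameter at 27°N:
f = 2Ω sin φ = 2 × 7.29×10⁻⁵ × sin 27° = 6.62×10⁻⁵ s⁻¹
Height gradient: |∂Z/∂n| = 120 m / 505000 m = 2.38×10⁻⁴
On a pressure surface, geostrophic balance gives V_g = (g/f)|∂Z/∂n|:
V_g = 9.81 × 2.38×10⁻⁴ / 6.62×10⁻⁵ = 35.2 m/s
Converting: 35.2 m/s × 3.6 = 127 km/h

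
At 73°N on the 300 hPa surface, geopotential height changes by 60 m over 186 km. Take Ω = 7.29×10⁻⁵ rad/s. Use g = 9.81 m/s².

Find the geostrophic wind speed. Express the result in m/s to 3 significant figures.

22.7 m/s

Coriolis parameter at 73°N:
f = 2Ω sin φ = 2 × 7.29×10⁻⁵ × sin 73° = 1.39×10⁻⁴ s⁻¹
Height gradient: |∂Z/∂n| = 60 m / 186000 m = 3.23×10⁻⁴
On a pressure surface, geostrophic balance gives V_g = (g/f)|∂Z/∂n|:
V_g = 9.81 × 3.23×10⁻⁴ / 1.39×10⁻⁴ = 22.7 m/s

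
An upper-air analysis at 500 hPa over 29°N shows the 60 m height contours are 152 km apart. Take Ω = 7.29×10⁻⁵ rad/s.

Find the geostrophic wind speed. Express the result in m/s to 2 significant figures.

55 m/s

Coriolis parameter at 29°N:
f = 2Ω sin φ = 2 × 7.29×10⁻⁵ × sin 29° = 7.07×10⁻⁵ s⁻¹
Height gradient: |∂Z/∂n| = 60 m / 152000 m = 3.95×10⁻⁴
On a pressure surface, geostrophic balance gives V_g = (g/f)|∂Z/∂n|:
V_g = 9.81 × 3.95×10⁻⁴ / 7.07×10⁻⁵ = 54.8 m/s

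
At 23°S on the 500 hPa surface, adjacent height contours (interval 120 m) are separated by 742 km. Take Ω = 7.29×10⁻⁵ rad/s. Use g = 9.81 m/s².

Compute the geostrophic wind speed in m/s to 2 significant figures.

28 m/s

Coriolis parameter at 23°S:
f = 2Ω sin φ = 2 × 7.29×10⁻⁵ × sin 23° = 5.70×10⁻⁵ s⁻¹
Height gradient: |∂Z/∂n| = 120 m / 742000 m = 1.62×10⁻⁴
On a pressure surface, geostrophic balance gives V_g = (g/f)|∂Z/∂n|:
V_g = 9.81 × 1.62×10⁻⁴ / 5.70×10⁻⁵ = 27.8 m/s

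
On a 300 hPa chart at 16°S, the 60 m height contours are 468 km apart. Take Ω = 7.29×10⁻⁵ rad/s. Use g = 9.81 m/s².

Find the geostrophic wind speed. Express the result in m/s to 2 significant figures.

31 m/s

Coriolis parameter at 16°S:
f = 2Ω sin φ = 2 × 7.29×10⁻⁵ × sin 16° = 4.02×10⁻⁵ s⁻¹
Height gradient: |∂Z/∂n| = 60 m / 468000 m = 1.28×10⁻⁴
On a pressure surface, geostrophic balance gives V_g = (g/f)|∂Z/∂n|:
V_g = 9.81 × 1.28×10⁻⁴ / 4.02×10⁻⁵ = 31.3 m/s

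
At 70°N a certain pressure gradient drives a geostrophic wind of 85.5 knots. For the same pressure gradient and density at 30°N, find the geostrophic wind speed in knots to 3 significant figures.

161 knots

With the same pressure gradient and density, V_g ∝ 1/f ∝ 1/sin φ.
V₂ = V₁ · sin φ₁ / sin φ₂ = 85.5 × sin 70° / sin 30°
V₂ = 85.5 × 0.9397/0.5000 = 161 knots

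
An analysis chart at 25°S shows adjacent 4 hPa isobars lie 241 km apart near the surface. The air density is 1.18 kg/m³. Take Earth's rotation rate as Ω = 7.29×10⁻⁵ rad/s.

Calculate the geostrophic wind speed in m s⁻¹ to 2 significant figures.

23 m s⁻¹

Coriolis parameter at 25°S:
f = 2Ω sin φ = 2 × 7.29×10⁻⁵ × sin 25° = 6.16×10⁻⁵ s⁻¹
Pressure gradient: |∂P/∂n| = 400 Pa / 241000 m = 1.66×10⁻³ Pa/m
Geostrophic balance (pressure-gradient force = Coriolis force):
V_g = (1/(fρ)) |∂P/∂n| = 1.66×10⁻³ / (6.16×10⁻⁵ × 1.18) = 22.8 m/s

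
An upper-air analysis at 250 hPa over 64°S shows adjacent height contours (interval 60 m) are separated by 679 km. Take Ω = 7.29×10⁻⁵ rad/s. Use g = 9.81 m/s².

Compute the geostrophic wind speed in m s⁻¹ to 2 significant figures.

Coriolis parameter at 64°S:
f = 2Ω sin φ = 2 × 7.29×10⁻⁵ × sin 64° = 1.31×10⁻⁴ s⁻¹
Height gradient: |∂Z/∂n| = 60 m / 679000 m = 8.84×10⁻⁵
On a pressure surface, geostrophic balance gives V_g = (g/f)|∂Z/∂n|:
V_g = 9.81 × 8.84×10⁻⁵ / 1.31×10⁻⁴ = 6.62 m/s

6.6 m s⁻¹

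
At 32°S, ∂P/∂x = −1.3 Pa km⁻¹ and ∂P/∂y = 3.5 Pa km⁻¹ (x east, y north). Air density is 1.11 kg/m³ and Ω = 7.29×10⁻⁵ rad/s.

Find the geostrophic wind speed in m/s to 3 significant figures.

43.5 m/s

Coriolis parameter at 32°S:
f = 2Ω sin φ = 2 × 7.29×10⁻⁵ × sin 32° = 7.73×10⁻⁵ s⁻¹
In the Southern Hemisphere f is negative: f = −7.73×10⁻⁵ s⁻¹.
Component geostrophic relations (x east, y north):
u_g = −(1/(fρ)) ∂P/∂y,  v_g = (1/(fρ)) ∂P/∂x
u_g = −(3.5×10⁻³)/(−7.73×10⁻⁵ × 1.11) = 40.8 m/s;  v_g = (−1.3×10⁻³)/(−7.73×10⁻⁵ × 1.11) = 15.2 m/s
|V_g| = √(u_g² + v_g²) = 43.5 m/s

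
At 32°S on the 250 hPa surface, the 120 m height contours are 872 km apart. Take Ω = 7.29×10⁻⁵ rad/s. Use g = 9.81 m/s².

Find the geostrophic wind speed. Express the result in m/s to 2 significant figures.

17 m/s

Coriolis parameter at 32°S:
f = 2Ω sin φ = 2 × 7.29×10⁻⁵ × sin 32° = 7.73×10⁻⁵ s⁻¹
Height gradient: |∂Z/∂n| = 120 m / 872000 m = 1.38×10⁻⁴
On a pressure surface, geostrophic balance gives V_g = (g/f)|∂Z/∂n|:
V_g = 9.81 × 1.38×10⁻⁴ / 7.73×10⁻⁵ = 17.5 m/s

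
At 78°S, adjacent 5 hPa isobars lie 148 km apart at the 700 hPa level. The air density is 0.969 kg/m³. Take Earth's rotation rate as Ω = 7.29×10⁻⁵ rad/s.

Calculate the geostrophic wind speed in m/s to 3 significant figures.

24.4 m/s

Coriolis parameter at 78°S:
f = 2Ω sin φ = 2 × 7.29×10⁻⁵ × sin 78° = 1.43×10⁻⁴ s⁻¹
Pressure gradient: |∂P/∂n| = 500 Pa / 148000 m = 3.38×10⁻³ Pa/m
Geostrophic balance (pressure-gradient force = Coriolis force):
V_g = (1/(fρ)) |∂P/∂n| = 3.38×10⁻³ / (1.43×10⁻⁴ × 0.969) = 24.4 m/s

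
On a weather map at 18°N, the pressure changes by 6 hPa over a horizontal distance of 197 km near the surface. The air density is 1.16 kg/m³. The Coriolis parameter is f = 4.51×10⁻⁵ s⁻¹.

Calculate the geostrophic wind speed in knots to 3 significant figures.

Pressure gradient: |∂P/∂n| = 600 Pa / 197000 m = 3.05×10⁻³ Pa/m
Geostrophic balance (pressure-gradient force = Coriolis force):
V_g = (1/(fρ)) |∂P/∂n| = 3.05×10⁻³ / (4.51×10⁻⁵ × 1.16) = 58.2 m/s
Converting: 58.2 m/s × 1.944 = 113 knots

113 knots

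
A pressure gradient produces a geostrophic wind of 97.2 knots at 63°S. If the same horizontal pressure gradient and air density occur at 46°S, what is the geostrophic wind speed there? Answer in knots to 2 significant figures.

120 knots

With the same pressure gradient and density, V_g ∝ 1/f ∝ 1/sin φ.
V₂ = V₁ · sin φ₁ / sin φ₂ = 97.2 × sin 63° / sin 46°
V₂ = 97.2 × 0.8910/0.7193 = 120 knots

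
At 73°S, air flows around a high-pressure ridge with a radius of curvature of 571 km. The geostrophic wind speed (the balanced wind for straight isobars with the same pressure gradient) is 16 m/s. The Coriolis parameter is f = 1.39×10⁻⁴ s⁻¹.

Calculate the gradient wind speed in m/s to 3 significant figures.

22.2 m/s

Around a high, pressure-gradient force acts outward with centrifugal, so Coriolis balances both:
fV = (1/ρ)|∂P/∂n| + V²/R  →  V² − fR·V + fR·V_g = 0
With fR = 1.39×10⁻⁴ × 571×10³ m = 79.4 m/s:
V = [fR − √((fR)² − 4 fR V_g)]/2 = [79.4 − √(79.4² − 4×79.4×16)]/2 = 22.2 m/s
Supergeostrophic (V > V_g = 16 m/s), as expected around a high.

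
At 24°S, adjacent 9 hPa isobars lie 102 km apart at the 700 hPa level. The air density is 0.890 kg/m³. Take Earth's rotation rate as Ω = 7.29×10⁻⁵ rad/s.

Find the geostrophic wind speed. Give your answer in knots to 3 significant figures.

325 knots

Coriolis parameter at 24°S:
f = 2Ω sin φ = 2 × 7.29×10⁻⁵ × sin 24° = 5.93×10⁻⁵ s⁻¹
Pressure gradient: |∂P/∂n| = 900 Pa / 102000 m = 8.82×10⁻³ Pa/m
Geostrophic balance (pressure-gradient force = Coriolis force):
V_g = (1/(fρ)) |∂P/∂n| = 8.82×10⁻³ / (5.93×10⁻⁵ × 0.890) = 167 m/s
Converting: 167 m/s × 1.944 = 325 knots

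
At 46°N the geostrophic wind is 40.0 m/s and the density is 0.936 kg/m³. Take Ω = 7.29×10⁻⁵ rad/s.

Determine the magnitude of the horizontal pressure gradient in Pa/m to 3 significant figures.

Coriolis parameter at 46°N:
f = 2Ω sin φ = 2 × 7.29×10⁻⁵ × sin 46° = 1.05×10⁻⁴ s⁻¹
Geostrophic balance rearranged: |∂P/∂n| = f ρ V_g
|∂P/∂n| = 1.05×10⁻⁴ × 0.936 × 40.0 = 3.93×10⁻³ Pa/m

3.93×10⁻³ Pa/m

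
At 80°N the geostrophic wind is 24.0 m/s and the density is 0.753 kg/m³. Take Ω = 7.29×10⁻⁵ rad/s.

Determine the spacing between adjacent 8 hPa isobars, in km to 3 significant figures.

Coriolis parameter at 80°N:
f = 2Ω sin φ = 2 × 7.29×10⁻⁵ × sin 80° = 1.44×10⁻⁴ s⁻¹
Geostrophic balance rearranged: |∂P/∂n| = f ρ V_g
|∂P/∂n| = 1.44×10⁻⁴ × 0.753 × 24.0 = 2.59×10⁻³ Pa/m
Isobar spacing: Δn = ΔP/|∂P/∂n| = 800 Pa / 2.59×10⁻³ Pa/m = 308301 m ≈ 308 km

308 km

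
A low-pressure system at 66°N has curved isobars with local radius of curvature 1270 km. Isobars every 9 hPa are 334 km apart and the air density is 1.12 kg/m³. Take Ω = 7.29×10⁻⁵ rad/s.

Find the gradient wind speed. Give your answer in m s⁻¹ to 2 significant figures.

16 m s⁻¹

Coriolis parameter at 66°N:
f = 2Ω sin φ = 2 × 7.29×10⁻⁵ × sin 66° = 1.33×10⁻⁴ s⁻¹
Pressure gradient: |∂P/∂n| = 900 Pa / 334000 m = 2.69×10⁻³ Pa/m
Geostrophic speed: V_g = |∂P/∂n|/(fρ) = 2.69×10⁻³/(1.33×10⁻⁴ × 1.12) = 18.1 m/s
Around a low, centrifugal force acts outward with Coriolis, so pressure-gradient force balances both:
(1/ρ)|∂P/∂n| = fV + V²/R  →  V² + fR·V − fR·V_g = 0
With fR = 1.33×10⁻⁴ × 1270×10³ m = 169 m/s:
V = [−fR + √((fR)² + 4 fR V_g)]/2 = [−169 + √(169² + 4×169×18.1)]/2 = 16.5 m/s
Subgeostrophic (V < V_g = 18.1 m/s), as expected around a low.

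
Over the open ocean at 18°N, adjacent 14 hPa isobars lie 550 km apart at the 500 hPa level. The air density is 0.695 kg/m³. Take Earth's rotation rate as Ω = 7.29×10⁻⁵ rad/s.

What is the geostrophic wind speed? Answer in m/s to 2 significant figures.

Coriolis parameter at 18°N:
f = 2Ω sin φ = 2 × 7.29×10⁻⁵ × sin 18° = 4.51×10⁻⁵ s⁻¹
Pressure gradient: |∂P/∂n| = 1400 Pa / 550000 m = 2.55×10⁻³ Pa/m
Geostrophic balance (pressure-gradient force = Coriolis force):
V_g = (1/(fρ)) |∂P/∂n| = 2.55×10⁻³ / (4.51×10⁻⁵ × 0.695) = 81.3 m/s

81 m/s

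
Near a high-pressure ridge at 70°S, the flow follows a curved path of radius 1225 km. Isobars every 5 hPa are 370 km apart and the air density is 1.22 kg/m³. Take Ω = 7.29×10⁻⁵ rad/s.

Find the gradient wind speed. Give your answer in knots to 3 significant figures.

Coriolis parameter at 70°S:
f = 2Ω sin φ = 2 × 7.29×10⁻⁵ × sin 70° = 1.37×10⁻⁴ s⁻¹
Pressure gradient: |∂P/∂n| = 500 Pa / 370000 m = 1.35×10⁻³ Pa/m
Geostrophic speed: V_g = |∂P/∂n|/(fρ) = 1.35×10⁻³/(1.37×10⁻⁴ × 1.22) = 8.08 m/s
Around a high, pressure-gradient force acts outward with centrifugal, so Coriolis balances both:
fV = (1/ρ)|∂P/∂n| + V²/R  →  V² − fR·V + fR·V_g = 0
With fR = 1.37×10⁻⁴ × 1225×10³ m = 168 m/s:
V = [fR − √((fR)² − 4 fR V_g)]/2 = [168 − √(168² − 4×168×8.08)]/2 = 8.52 m/s
Supergeostrophic (V > V_g = 8.08 m/s), as expected around a high.
Converting: 8.52 m/s × 1.944 = 16.6 knots

16.6 knots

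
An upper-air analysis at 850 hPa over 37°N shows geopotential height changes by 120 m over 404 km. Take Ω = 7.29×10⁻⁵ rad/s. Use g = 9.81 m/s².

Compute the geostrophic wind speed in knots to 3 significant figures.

64.6 knots

Coriolis parameter at 37°N:
f = 2Ω sin φ = 2 × 7.29×10⁻⁵ × sin 37° = 8.77×10⁻⁵ s⁻¹
Height gradient: |∂Z/∂n| = 120 m / 404000 m = 2.97×10⁻⁴
On a pressure surface, geostrophic balance gives V_g = (g/f)|∂Z/∂n|:
V_g = 9.81 × 2.97×10⁻⁴ / 8.77×10⁻⁵ = 33.2 m/s
Converting: 33.2 m/s × 1.944 = 64.6 knots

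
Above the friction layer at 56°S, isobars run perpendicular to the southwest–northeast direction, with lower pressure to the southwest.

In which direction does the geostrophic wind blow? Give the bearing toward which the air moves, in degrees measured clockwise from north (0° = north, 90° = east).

135°

The pressure-gradient force points toward the southwest (bearing 225°).
Geostrophic balance: in the Southern Hemisphere the Coriolis force deflects motion to the left, so the geostrophic wind blows 90° to the left of the pressure-gradient force (low pressure on the right).
Rotating 225° by 90° counterclockwise gives 135° — the wind blows toward the southeast.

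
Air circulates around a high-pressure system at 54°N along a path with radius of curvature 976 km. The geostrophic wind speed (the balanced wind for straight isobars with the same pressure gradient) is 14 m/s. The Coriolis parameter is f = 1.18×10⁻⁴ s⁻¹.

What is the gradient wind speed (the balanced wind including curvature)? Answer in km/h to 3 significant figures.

Around a high, pressure-gradient force acts outward with centrifugal, so Coriolis balances both:
fV = (1/ρ)|∂P/∂n| + V²/R  →  V² − fR·V + fR·V_g = 0
With fR = 1.18×10⁻⁴ × 976×10³ m = 115 m/s:
V = [fR − √((fR)² − 4 fR V_g)]/2 = [115 − √(115² − 4×115×14)]/2 = 16.3 m/s
Supergeostrophic (V > V_g = 14 m/s), as expected around a high.
Converting: 16.3 m/s × 3.6 = 58.7 km/h

58.7 km/h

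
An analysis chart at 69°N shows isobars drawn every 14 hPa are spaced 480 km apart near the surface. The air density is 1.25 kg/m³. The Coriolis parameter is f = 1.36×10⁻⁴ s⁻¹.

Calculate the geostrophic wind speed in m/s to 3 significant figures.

Pressure gradient: |∂P/∂n| = 1400 Pa / 480000 m = 2.92×10⁻³ Pa/m
Geostrophic balance (pressure-gradient force = Coriolis force):
V_g = (1/(fρ)) |∂P/∂n| = 2.92×10⁻³ / (1.36×10⁻⁴ × 1.25) = 17.2 m/s

17.2 m/s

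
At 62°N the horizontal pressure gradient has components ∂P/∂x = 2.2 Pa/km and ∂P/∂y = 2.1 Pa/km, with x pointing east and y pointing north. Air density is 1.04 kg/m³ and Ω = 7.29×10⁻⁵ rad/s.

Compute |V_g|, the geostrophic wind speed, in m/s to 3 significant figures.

Coriolis parameter at 62°N:
f = 2Ω sin φ = 2 × 7.29×10⁻⁵ × sin 62° = 1.29×10⁻⁴ s⁻¹
Component geostrophic relations (x east, y north):
u_g = −(1/(fρ)) ∂P/∂y,  v_g = (1/(fρ)) ∂P/∂x
u_g = −(2.1×10⁻³)/(1.29×10⁻⁴ × 1.04) = −15.7 m/s;  v_g = (2.2×10⁻³)/(1.29×10⁻⁴ × 1.04) = 16.4 m/s
|V_g| = √(u_g² + v_g²) = 22.7 m/s

22.7 m/s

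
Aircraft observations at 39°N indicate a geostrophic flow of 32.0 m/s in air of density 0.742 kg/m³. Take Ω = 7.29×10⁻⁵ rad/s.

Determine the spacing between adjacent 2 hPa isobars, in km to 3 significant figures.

Coriolis parameter at 39°N:
f = 2Ω sin φ = 2 × 7.29×10⁻⁵ × sin 39° = 9.18×10⁻⁵ s⁻¹
Geostrophic balance rearranged: |∂P/∂n| = f ρ V_g
|∂P/∂n| = 9.18×10⁻⁵ × 0.742 × 32.0 = 2.18×10⁻³ Pa/m
Isobar spacing: Δn = ΔP/|∂P/∂n| = 200 Pa / 2.18×10⁻³ Pa/m = 91801 m ≈ 91.8 km

91.8 km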